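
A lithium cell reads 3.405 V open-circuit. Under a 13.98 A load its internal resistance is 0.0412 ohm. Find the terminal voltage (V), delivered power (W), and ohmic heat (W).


Step 1: V_terminal = OCV - I*R = 3.405 - 13.98 * 0.0412 = 2.829 V
Step 2: P_out = V_terminal * I = 2.829 * 13.98 = 39.55 W
Step 3: Q = I^2 * R = 13.98^2 * 0.0412 = 8.052 W

V=2.829 V, P=39.55 W, Q=8.052 W


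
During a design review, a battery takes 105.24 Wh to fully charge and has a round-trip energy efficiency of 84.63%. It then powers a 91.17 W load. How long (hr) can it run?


Step 1: E_discharge = eta/100 * E_charge = 84.63/100 * 105.24 = 89.065 Wh
Step 2: t = E_discharge / P = 89.065 / 91.17 = 0.9769 hr

0.9769 hr


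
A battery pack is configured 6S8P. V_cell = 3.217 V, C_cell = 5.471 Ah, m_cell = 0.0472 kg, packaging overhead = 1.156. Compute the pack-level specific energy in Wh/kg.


Step 1: V_pack = 6 * 3.217 = 19.302 V
Step 2: C_pack = 8 * 5.471 = 43.768 Ah
Step 3: E_pack = V_pack * C_pack = 19.302 * 43.768 = 844.81 Wh
Step 4: m_pack = 6 * 8 * 0.0472 * 1.156 = 2.619 kg
Step 5: ED = E_pack / m_pack = 844.81 / 2.619 = 322.6 Wh/kg

322.6 Wh/kg


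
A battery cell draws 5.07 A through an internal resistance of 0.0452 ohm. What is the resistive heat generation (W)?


Q = I^2 * R = 5.07^2 * 0.0452 = 1.162 W

1.162 W


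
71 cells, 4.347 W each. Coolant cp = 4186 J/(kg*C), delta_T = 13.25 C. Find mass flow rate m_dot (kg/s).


Q_total = 71 * 4.347 = 308.64 W
m_dot = Q_total / (cp * dT) = 308.64 / (4186 * 13.25) = 0.005565 kg/s

0.005565 kg/s


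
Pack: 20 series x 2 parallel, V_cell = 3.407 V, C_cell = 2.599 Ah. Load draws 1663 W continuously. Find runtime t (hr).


Step 1: E_pack = Ns * V_cell * Np * C_cell = 20 * 3.407 * 2 * 2.599 = 354.19 Wh
Step 2: t = E_pack / P = 354.19 / 1663 = 0.2130 hr

0.2130 hr


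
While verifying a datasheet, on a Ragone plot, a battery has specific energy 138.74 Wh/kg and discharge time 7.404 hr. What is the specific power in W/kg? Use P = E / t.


P_specific = E / t = 138.74 / 7.404 = 18.74 W/kg

18.74 W/kg


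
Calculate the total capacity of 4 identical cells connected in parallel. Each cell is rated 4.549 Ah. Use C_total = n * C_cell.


C_total = 4 * 4.549 = 18.196 Ah

18.196 Ah


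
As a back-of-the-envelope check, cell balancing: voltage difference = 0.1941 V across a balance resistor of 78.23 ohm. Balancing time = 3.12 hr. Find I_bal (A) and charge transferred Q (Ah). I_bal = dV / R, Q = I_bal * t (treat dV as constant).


I_bal = dV / R = 0.1941 / 78.23 = 0.0024811 A
Q = I_bal * t = 0.0024811 * 3.12 = 0.007741 Ah

I=0.0024811 A, Q=0.007741 Ah


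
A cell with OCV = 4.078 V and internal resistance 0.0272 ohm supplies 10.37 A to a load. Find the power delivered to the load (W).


Step 1: V_terminal = OCV - I*R = 4.078 - 10.37 * 0.0272 = 3.7959 V
Step 2: P_out = V_terminal * I = 3.7959 * 10.37 = 39.36 W

39.36 W


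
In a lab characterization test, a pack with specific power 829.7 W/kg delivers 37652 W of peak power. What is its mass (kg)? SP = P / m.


m = P / SP = 37652 / 829.7 = 45.38 kg

45.38 kg


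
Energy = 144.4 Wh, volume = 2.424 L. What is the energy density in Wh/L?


Volumetric ED = 144.4 Wh / 2.424 L = 59.57 Wh/L

59.57 Wh/L


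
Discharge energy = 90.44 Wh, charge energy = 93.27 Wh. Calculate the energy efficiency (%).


Round-trip efficiency = 90.44/93.27 * 100% = 96.97%

96.97%


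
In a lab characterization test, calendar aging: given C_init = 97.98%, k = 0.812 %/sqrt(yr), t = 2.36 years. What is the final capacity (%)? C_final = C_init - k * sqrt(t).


sqrt(t) = sqrt(2.36) = 1.5362
C_final = 97.98 - 0.812 * 1.5362 = 96.73%

96.73%


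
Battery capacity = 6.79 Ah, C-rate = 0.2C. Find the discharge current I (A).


At 0.2C: I = 0.2 * 6.79 Ah = 1.358 A

1.358 A


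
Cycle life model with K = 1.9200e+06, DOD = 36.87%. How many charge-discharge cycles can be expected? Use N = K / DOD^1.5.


DOD^1.5 = 223.88
N = K / DOD^1.5 = 1.9200e+06 / 223.88 = 8576

8576 cycles


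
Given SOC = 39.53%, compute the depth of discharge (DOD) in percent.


DOD = 100 - SOC = 100 - 39.53 = 60.47%

60.47%


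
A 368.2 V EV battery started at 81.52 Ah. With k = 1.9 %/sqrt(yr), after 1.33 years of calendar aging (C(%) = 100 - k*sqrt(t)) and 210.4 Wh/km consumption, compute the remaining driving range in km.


Step 1: capacity retention = 100 - 1.9 * sqrt(1.33) = 100 - 1.9 * 1.1533 = 97.809%
Step 2: C_now = 81.52 * 97.809/100 = 79.734 Ah
Step 3: E_pack = V * C_now = 368.2 * 79.734 = 29358 Wh
Step 4: range = E_pack / consumption = 29358 / 210.4 = 139.5 km

139.5 km


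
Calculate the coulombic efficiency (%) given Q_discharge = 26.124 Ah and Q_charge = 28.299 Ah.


Coulombic efficiency = 26.124/28.299 * 100% = 92.31%

92.31%


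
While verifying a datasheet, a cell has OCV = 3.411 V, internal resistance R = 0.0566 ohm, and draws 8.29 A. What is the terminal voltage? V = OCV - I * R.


V = OCV - I*R = 3.411 - 8.29 * 0.0566 = 2.942 V

2.942 V


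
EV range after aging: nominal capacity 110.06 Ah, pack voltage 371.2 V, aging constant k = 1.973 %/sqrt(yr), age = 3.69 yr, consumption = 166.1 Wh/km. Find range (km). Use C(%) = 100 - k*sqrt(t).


Step 1: capacity retention = 100 - 1.973 * sqrt(3.69) = 100 - 1.973 * 1.9209 = 96.21%
Step 2: C_now = 110.06 * 96.21/100 = 105.89 Ah
Step 3: E_pack = V * C_now = 371.2 * 105.89 = 39306 Wh
Step 4: range = E_pack / consumption = 39306 / 166.1 = 236.6 km

236.6 km


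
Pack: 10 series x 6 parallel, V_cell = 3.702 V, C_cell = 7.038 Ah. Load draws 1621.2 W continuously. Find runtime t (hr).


Step 1: E_pack = Ns * V_cell * Np * C_cell = 10 * 3.702 * 6 * 7.038 = 1563.3 Wh
Step 2: t = E_pack / P = 1563.3 / 1621.2 = 0.9643 hr

0.9643 hr


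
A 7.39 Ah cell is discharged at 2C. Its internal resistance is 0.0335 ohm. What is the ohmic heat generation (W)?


Step 1: I = C_rate * capacity = 2 * 7.39 = 14.78 A
Step 2: Q = I^2 * R = 14.78^2 * 0.0335 = 218.45 * 0.0335 = 7.318 W

7.318 W


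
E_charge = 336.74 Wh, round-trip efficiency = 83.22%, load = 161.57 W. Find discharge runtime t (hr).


Step 1: E_discharge = eta/100 * E_charge = 83.22/100 * 336.74 = 280.24 Wh
Step 2: t = E_discharge / P = 280.24 / 161.57 = 1.734 hr

1.734 hr


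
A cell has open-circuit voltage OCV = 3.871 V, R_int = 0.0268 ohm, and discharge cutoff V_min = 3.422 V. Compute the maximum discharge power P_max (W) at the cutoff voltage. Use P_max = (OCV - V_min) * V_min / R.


P_max = (OCV - V_min) * V_min / R = (3.871 - 3.422) * 3.422 / 0.0268 = 0.449 * 3.422 / 0.0268 = 57.33 W

57.33 W


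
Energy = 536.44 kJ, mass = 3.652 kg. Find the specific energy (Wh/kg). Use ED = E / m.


Convert: E = 536.44 kJ = 149.01 Wh
ED = E / m = 149.01 / 3.652 = 40.80 Wh/kg

40.80 Wh/kg


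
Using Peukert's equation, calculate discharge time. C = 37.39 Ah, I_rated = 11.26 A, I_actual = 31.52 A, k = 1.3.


t_rated = C / I_rated = 37.39 / 11.26 = 3.3206 hr
(I_rated/I)^k = (0.35723)^1.3 = 0.26232
t = t_rated * (I_rated/I)^k = 3.3206 * 0.26232 = 0.8711 hr

0.8711 hr


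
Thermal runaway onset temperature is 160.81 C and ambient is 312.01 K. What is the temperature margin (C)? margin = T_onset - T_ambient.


Convert: T_ambient = 312.01 K = 38.86 C
margin = 160.81 - 38.86 = 121.95 C

121.95 C


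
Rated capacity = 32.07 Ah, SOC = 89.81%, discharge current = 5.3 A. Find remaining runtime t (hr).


Step 1: remaining = SOC/100 * C_total = 89.81/100 * 32.07 = 28.802 Ah
Step 2: t = remaining / I = 28.802 / 5.3 = 5.434 hr

5.434 hr


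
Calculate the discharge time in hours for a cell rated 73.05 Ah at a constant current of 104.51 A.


Runtime = 73.05 Ah / 104.51 A = 0.6990 hr

0.6990 hr


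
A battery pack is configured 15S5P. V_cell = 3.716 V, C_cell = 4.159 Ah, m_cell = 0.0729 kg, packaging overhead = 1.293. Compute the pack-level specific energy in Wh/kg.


Step 1: V_pack = 15 * 3.716 = 55.74 V
Step 2: C_pack = 5 * 4.159 = 20.795 Ah
Step 3: E_pack = V_pack * C_pack = 55.74 * 20.795 = 1159.1 Wh
Step 4: m_pack = 15 * 5 * 0.0729 * 1.293 = 7.0695 kg
Step 5: ED = E_pack / m_pack = 1159.1 / 7.0695 = 164.0 Wh/kg

164.0 Wh/kg


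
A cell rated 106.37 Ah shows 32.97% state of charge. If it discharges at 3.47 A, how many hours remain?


Step 1: remaining = SOC/100 * C_total = 32.97/100 * 106.37 = 35.07 Ah
Step 2: t = remaining / I = 35.07 / 3.47 = 10.11 hr

10.11 hr


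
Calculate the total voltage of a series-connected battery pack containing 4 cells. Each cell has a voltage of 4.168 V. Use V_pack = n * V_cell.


Series voltages add: 4 * 4.168 V = 16.672 V

16.672 V


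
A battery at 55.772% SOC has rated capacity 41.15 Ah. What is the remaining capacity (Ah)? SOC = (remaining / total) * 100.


remaining = SOC / 100 * total = 55.772 / 100 * 41.15 = 22.95 Ah

22.95 Ah


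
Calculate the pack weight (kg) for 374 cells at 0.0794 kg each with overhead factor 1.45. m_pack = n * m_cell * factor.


Cell mass sum = 374 * 0.0794 = 29.696 kg
With overhead 1.45: m_pack = 29.696 * 1.45 = 43.06 kg

43.06 kg


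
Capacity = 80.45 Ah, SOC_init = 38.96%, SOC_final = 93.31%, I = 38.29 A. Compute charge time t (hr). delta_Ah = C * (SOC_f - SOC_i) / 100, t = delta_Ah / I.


delta_Ah = 80.45 * (93.31 - 38.96) / 100 = 43.725 Ah
t = delta_Ah / I = 43.725 / 38.29 = 1.142 hr

1.142 hr


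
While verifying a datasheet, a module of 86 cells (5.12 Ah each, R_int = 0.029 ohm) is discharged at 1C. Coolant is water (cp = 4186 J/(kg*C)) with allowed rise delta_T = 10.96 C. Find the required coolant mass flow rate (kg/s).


Step 1: I = 1 * 5.12 = 5.12 A
Step 2: Q_cell = I^2 * R = 5.12^2 * 0.029 = 0.76022 W
Step 3: Q_total = 86 * 0.76022 = 65.379 W
Step 4: m_dot = Q_total / (cp * dT) = 65.379 / (4186 * 10.96) = 0.001425 kg/s

0.001425 kg/s


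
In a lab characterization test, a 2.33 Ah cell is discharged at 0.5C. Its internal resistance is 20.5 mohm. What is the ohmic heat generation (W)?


Convert: R = 20.5 mohm = 0.0205 ohm
Step 1: I = C_rate * capacity = 0.5 * 2.33 = 1.165 A
Step 2: Q = I^2 * R = 1.165^2 * 0.0205 = 1.3572 * 0.0205 = 0.02782 W

0.02782 W


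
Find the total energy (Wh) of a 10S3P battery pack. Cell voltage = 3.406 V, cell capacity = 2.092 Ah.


E = Ns * Vcell * Np * Ccell = 10 * 3.406 * 3 * 2.092 = 213.8 Wh

213.8 Wh


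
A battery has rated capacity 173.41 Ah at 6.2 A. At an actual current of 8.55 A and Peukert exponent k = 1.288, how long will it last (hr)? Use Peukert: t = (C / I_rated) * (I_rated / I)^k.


t_rated = C / I_rated = 173.41 / 6.2 = 27.969 hr
(I_rated/I)^k = (0.72515)^1.288 = 0.66105
t = t_rated * (I_rated/I)^k = 27.969 * 0.66105 = 18.49 hr

18.49 hr


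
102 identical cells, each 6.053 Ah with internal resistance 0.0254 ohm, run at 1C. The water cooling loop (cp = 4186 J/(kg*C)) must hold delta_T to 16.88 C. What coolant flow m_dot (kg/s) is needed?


Step 1: I = 1 * 6.053 = 6.053 A
Step 2: Q_cell = I^2 * R = 6.053^2 * 0.0254 = 0.93063 W
Step 3: Q_total = 102 * 0.93063 = 94.924 W
Step 4: m_dot = Q_total / (cp * dT) = 94.924 / (4186 * 16.88) = 0.001343 kg/s

0.001343 kg/s


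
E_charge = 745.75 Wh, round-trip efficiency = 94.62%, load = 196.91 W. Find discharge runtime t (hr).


Step 1: E_discharge = eta/100 * E_charge = 94.62/100 * 745.75 = 705.63 Wh
Step 2: t = E_discharge / P = 705.63 / 196.91 = 3.584 hr

3.584 hr


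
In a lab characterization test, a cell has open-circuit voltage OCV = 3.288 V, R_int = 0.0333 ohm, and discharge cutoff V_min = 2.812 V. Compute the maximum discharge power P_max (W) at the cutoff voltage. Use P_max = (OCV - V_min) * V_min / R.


P_max = (OCV - V_min) * V_min / R = (3.288 - 2.812) * 2.812 / 0.0333 = 0.476 * 2.812 / 0.0333 = 40.20 W

40.20 W


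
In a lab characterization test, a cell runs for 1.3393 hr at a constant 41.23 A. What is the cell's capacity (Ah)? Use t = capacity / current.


C = I * t = 41.23 * 1.3393 = 55.22 Ah

55.22 Ah


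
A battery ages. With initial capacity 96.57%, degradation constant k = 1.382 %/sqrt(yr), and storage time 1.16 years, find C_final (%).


Step 1: sqrt(1.16 yr) = 1.077
Step 2: drop = 1.382 * 1.077 = 1.4884
Step 3: C_final = 96.57 - 1.4884 = 95.08%

95.08%


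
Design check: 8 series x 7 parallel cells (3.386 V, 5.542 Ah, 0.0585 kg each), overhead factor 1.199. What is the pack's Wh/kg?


Step 1: V_pack = 8 * 3.386 = 27.088 V
Step 2: C_pack = 7 * 5.542 = 38.794 Ah
Step 3: E_pack = V_pack * C_pack = 27.088 * 38.794 = 1050.9 Wh
Step 4: m_pack = 8 * 7 * 0.0585 * 1.199 = 3.9279 kg
Step 5: ED = E_pack / m_pack = 1050.9 / 3.9279 = 267.5 Wh/kg

267.5 Wh/kg


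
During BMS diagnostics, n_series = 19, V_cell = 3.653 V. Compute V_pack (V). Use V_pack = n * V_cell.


With 19 cells in series at 3.653 V each, V_pack = 69.407 V

69.407 V


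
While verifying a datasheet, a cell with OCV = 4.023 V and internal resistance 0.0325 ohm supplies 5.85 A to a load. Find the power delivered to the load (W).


Step 1: V_terminal = OCV - I*R = 4.023 - 5.85 * 0.0325 = 3.8329 V
Step 2: P_out = V_terminal * I = 3.8329 * 5.85 = 22.42 W

22.42 W


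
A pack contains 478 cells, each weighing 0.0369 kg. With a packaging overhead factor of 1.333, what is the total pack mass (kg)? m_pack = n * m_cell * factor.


m_pack = n * m_cell * overhead = 478 * 0.0369 * 1.333 = 23.51 kg

23.51 kg


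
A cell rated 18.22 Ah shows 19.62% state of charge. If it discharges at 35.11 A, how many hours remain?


Step 1: remaining = SOC/100 * C_total = 19.62/100 * 18.22 = 3.5748 Ah
Step 2: t = remaining / I = 3.5748 / 35.11 = 0.1018 hr

0.1018 hr


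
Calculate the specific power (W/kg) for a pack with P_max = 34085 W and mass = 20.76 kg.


Specific power = 34085 W / 20.76 kg = 1642 W/kg

1642 W/kg


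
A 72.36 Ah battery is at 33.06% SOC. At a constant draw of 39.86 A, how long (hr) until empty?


Step 1: remaining = SOC/100 * C_total = 33.06/100 * 72.36 = 23.922 Ah
Step 2: t = remaining / I = 23.922 / 39.86 = 0.6002 hr

0.6002 hr


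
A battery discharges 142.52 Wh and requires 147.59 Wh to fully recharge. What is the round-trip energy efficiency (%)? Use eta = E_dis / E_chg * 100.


eta_e = E_dis / E_chg * 100 = 142.52 / 147.59 * 100 = 96.56%

96.56%


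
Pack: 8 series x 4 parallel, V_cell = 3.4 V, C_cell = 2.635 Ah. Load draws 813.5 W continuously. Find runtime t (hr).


Step 1: E_pack = Ns * V_cell * Np * C_cell = 8 * 3.4 * 4 * 2.635 = 286.69 Wh
Step 2: t = E_pack / P = 286.69 / 813.5 = 0.3524 hr

0.3524 hr


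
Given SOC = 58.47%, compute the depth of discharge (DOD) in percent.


DOD = 100 - SOC = 100 - 58.47 = 41.53%

41.53%


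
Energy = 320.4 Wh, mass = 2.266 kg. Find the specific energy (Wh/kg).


ED = E / m = 320.4 / 2.266 = 141.4 Wh/kg

141.4 Wh/kg


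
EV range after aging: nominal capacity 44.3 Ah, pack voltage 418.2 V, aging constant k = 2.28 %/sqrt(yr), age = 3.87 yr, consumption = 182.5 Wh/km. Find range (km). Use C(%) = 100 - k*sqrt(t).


Step 1: capacity retention = 100 - 2.28 * sqrt(3.87) = 100 - 2.28 * 1.9672 = 95.515%
Step 2: C_now = 44.3 * 95.515/100 = 42.313 Ah
Step 3: E_pack = V * C_now = 418.2 * 42.313 = 17695 Wh
Step 4: range = E_pack / consumption = 17695 / 182.5 = 96.96 km

96.96 km


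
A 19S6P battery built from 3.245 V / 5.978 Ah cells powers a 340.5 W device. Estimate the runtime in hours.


Step 1: E_pack = Ns * V_cell * Np * C_cell = 19 * 3.245 * 6 * 5.978 = 2211.4 Wh
Step 2: t = E_pack / P = 2211.4 / 340.5 = 6.495 hr

6.495 hr


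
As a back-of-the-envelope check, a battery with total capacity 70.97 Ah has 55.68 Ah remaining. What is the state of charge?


SOC = (remaining / total) * 100 = (55.68 / 70.97) * 100 = 78.46%

78.46%


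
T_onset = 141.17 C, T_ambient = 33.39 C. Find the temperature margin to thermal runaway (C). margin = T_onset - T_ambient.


Safety margin = 141.17 C - 33.39 C = 107.78 C

107.78 C


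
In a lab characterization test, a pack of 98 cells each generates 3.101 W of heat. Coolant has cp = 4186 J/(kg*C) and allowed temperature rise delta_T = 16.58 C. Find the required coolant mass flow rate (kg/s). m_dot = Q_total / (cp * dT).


Step 1: Total heat Q = 98 * 3.101 W = 303.9 W
Step 2: denom = cp * dT = 4186 * 16.58 = 69404
Step 3: m_dot = 303.9 / 69404 = 0.004379 kg/s

0.004379 kg/s


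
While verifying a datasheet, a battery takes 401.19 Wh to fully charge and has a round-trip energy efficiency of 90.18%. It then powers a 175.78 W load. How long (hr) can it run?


Step 1: E_discharge = eta/100 * E_charge = 90.18/100 * 401.19 = 361.79 Wh
Step 2: t = E_discharge / P = 361.79 / 175.78 = 2.058 hr

2.058 hr


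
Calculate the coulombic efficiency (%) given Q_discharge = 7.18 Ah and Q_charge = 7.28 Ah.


eta_c = Q_dis / Q_chg * 100 = 7.18 / 7.28 * 100 = 98.63%

98.63%


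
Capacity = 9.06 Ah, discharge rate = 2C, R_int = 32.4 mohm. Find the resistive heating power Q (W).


Convert: R = 32.4 mohm = 0.0324 ohm
Step 1: I = C_rate * capacity = 2 * 9.06 = 18.12 A
Step 2: Q = I^2 * R = 18.12^2 * 0.0324 = 328.33 * 0.0324 = 10.64 W

10.64 W


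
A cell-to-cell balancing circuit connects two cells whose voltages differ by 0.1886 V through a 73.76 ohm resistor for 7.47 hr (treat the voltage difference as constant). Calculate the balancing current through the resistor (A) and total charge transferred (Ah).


First, Ohm's law: I_bal = 0.1886 V / 73.76 ohm = 0.0025569 A
Then Q = I * t = 0.0025569 A * 7.47 hr = 0.01910 Ah

I=0.0025569 A, Q=0.01910 Ah


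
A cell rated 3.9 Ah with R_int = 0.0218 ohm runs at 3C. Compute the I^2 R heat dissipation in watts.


Step 1: I = C_rate * capacity = 3 * 3.9 = 11.7 A
Step 2: Q = I^2 * R = 11.7^2 * 0.0218 = 136.89 * 0.0218 = 2.984 W

2.984 W


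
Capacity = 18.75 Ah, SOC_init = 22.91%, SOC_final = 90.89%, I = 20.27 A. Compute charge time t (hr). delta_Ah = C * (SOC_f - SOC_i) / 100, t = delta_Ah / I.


delta_Ah = 18.75 * (90.89 - 22.91) / 100 = 12.746 Ah
t = delta_Ah / I = 12.746 / 20.27 = 0.6288 hr

0.6288 hr


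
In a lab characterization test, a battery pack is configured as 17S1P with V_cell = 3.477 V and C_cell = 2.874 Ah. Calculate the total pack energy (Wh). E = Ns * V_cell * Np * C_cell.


V_pack = 17 * 3.477 = 59.109 V
C_pack = 1 * 2.874 = 2.874 Ah
E = V_pack * C_pack = 59.109 * 2.874 = 169.9 Wh

169.9 Wh


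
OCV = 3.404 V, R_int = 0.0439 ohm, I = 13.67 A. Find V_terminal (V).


V = OCV - I*R = 3.404 - 13.67 * 0.0439 = 2.804 V

2.804 V


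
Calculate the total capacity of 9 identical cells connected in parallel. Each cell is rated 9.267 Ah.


Parallel capacities add: 9 * 9.267 Ah = 83.403 Ah

83.403 Ah


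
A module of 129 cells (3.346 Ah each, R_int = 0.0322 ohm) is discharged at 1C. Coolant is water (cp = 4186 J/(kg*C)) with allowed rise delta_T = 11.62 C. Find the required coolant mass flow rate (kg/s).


Step 1: I = 1 * 3.346 = 3.346 A
Step 2: Q_cell = I^2 * R = 3.346^2 * 0.0322 = 0.3605 W
Step 3: Q_total = 129 * 0.3605 = 46.505 W
Step 4: m_dot = Q_total / (cp * dT) = 46.505 / (4186 * 11.62) = 9.561e-04 kg/s

9.561e-04 kg/s


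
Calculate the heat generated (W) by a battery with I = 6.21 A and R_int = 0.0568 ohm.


I^2 = 38.564
Q = 38.564 * 0.0568 = 2.190 W

2.190 W


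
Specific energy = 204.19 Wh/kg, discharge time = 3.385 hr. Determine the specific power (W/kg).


Specific power = 204.19 Wh/kg / 3.385 hr = 60.32 W/kg

60.32 W/kg


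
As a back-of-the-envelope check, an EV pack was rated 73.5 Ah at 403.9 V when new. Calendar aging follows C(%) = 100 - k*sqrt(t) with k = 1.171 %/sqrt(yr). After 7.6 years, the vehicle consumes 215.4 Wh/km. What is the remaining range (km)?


Step 1: capacity retention = 100 - 1.171 * sqrt(7.6) = 100 - 1.171 * 2.7568 = 96.772%
Step 2: C_now = 73.5 * 96.772/100 = 71.127 Ah
Step 3: E_pack = V * C_now = 403.9 * 71.127 = 28728 Wh
Step 4: range = E_pack / consumption = 28728 / 215.4 = 133.4 km

133.4 km


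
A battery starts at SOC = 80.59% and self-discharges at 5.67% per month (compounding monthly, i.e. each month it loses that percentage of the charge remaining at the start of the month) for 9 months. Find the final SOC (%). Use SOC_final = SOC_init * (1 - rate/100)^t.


decay = (1 - 5.67/100)^9 = 0.59136
SOC_final = 80.59 * 0.59136 = 47.66%

47.66%


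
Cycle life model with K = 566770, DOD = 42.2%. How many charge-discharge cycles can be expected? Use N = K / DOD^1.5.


DOD^1.5 = 274.14
N = K / DOD^1.5 = 566770 / 274.14 = 2067

2067 cycles


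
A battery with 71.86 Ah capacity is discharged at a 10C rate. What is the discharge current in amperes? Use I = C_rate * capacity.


I = C_rate * capacity = 10 * 71.86 = 718.6 A

718.6 A


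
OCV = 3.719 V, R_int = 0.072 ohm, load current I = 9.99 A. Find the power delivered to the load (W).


Step 1: V_terminal = OCV - I*R = 3.719 - 9.99 * 0.072 = 2.9997 V
Step 2: P_out = V_terminal * I = 2.9997 * 9.99 = 29.97 W

29.97 W


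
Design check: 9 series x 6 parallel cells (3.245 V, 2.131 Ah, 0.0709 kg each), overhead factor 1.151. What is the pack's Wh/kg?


Step 1: V_pack = 9 * 3.245 = 29.205 V
Step 2: C_pack = 6 * 2.131 = 12.786 Ah
Step 3: E_pack = V_pack * C_pack = 29.205 * 12.786 = 373.42 Wh
Step 4: m_pack = 9 * 6 * 0.0709 * 1.151 = 4.4067 kg
Step 5: ED = E_pack / m_pack = 373.42 / 4.4067 = 84.74 Wh/kg

84.74 Wh/kg


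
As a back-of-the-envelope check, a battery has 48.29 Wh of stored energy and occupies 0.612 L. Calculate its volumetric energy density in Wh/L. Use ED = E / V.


ED = E / V = 48.29 / 0.612 = 78.91 Wh/L

78.91 Wh/L


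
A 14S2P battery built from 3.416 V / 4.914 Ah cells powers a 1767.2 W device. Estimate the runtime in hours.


Step 1: E_pack = Ns * V_cell * Np * C_cell = 14 * 3.416 * 2 * 4.914 = 470.01 Wh
Step 2: t = E_pack / P = 470.01 / 1767.2 = 0.2660 hr

0.2660 hr


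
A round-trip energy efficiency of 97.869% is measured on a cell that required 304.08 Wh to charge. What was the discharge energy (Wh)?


E_dis = eta/100 * E_chg = 97.869/100 * 304.08 = 297.6 Wh

297.6 Wh


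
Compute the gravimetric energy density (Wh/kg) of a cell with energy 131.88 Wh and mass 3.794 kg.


ED = E / m = 131.88 / 3.794 = 34.76 Wh/kg

34.76 Wh/kg


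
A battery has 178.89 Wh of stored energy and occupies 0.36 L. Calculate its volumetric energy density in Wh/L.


ED = E / V = 178.89 / 0.36 = 496.9 Wh/L

496.9 Wh/L


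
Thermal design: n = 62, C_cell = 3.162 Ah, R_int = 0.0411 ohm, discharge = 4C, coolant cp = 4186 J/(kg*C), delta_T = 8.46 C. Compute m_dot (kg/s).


Step 1: I = 4 * 3.162 = 12.648 A
Step 2: Q_cell = I^2 * R = 12.648^2 * 0.0411 = 6.5748 W
Step 3: Q_total = 62 * 6.5748 = 407.64 W
Step 4: m_dot = Q_total / (cp * dT) = 407.64 / (4186 * 8.46) = 0.01151 kg/s

0.01151 kg/s


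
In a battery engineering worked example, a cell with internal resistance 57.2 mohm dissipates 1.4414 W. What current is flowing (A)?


Convert: R = 57.2 mohm = 0.0572 ohm
I = sqrt(Q / R) = sqrt(1.4414 / 0.0572) = sqrt(25.199) = 5.020 A

5.020 A


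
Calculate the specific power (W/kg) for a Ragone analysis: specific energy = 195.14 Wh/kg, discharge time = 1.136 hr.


Specific power = 195.14 Wh/kg / 1.136 hr = 171.8 W/kg

171.8 W/kg


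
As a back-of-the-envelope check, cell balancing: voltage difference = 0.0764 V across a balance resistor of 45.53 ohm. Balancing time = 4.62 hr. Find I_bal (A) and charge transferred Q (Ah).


I_bal = dV / R = 0.0764 / 45.53 = 0.001678 A
Q = I_bal * t = 0.001678 * 4.62 = 0.007752 Ah

I=0.001678 A, Q=0.007752 Ah


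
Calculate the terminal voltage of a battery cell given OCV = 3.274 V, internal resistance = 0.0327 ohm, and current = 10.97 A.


V = OCV - I*R = 3.274 - 10.97 * 0.0327 = 2.915 V

2.915 V


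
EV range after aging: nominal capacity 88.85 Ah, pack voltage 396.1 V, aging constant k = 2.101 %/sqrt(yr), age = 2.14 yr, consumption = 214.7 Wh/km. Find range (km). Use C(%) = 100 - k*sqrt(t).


Step 1: capacity retention = 100 - 2.101 * sqrt(2.14) = 100 - 2.101 * 1.4629 = 96.926%
Step 2: C_now = 88.85 * 96.926/100 = 86.119 Ah
Step 3: E_pack = V * C_now = 396.1 * 86.119 = 34112 Wh
Step 4: range = E_pack / consumption = 34112 / 214.7 = 158.9 km

158.9 km


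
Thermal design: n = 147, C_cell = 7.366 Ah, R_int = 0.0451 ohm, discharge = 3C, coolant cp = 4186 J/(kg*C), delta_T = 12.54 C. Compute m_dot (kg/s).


Step 1: I = 3 * 7.366 = 22.098 A
Step 2: Q_cell = I^2 * R = 22.098^2 * 0.0451 = 22.023 W
Step 3: Q_total = 147 * 22.023 = 3237.4 W
Step 4: m_dot = Q_total / (cp * dT) = 3237.4 / (4186 * 12.54) = 0.06167 kg/s

0.06167 kg/s


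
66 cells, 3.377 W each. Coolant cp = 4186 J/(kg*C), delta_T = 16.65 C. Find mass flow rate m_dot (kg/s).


Step 1: Total heat Q = 66 * 3.377 W = 222.88 W
Step 2: denom = cp * dT = 4186 * 16.65 = 69697
Step 3: m_dot = 222.88 / 69697 = 0.003198 kg/s

0.003198 kg/s


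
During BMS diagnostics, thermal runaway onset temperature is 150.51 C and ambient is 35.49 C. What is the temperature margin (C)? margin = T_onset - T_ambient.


Safety margin = 150.51 C - 35.49 C = 115.02 C

115.02 C


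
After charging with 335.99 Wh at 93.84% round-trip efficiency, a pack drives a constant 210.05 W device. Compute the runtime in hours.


Step 1: E_discharge = eta/100 * E_charge = 93.84/100 * 335.99 = 315.29 Wh
Step 2: t = E_discharge / P = 315.29 / 210.05 = 1.501 hr

1.501 hr


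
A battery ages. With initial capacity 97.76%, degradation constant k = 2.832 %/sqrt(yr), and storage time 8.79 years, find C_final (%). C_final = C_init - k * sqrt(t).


sqrt(t) = sqrt(8.79) = 2.9648
C_final = 97.76 - 2.832 * 2.9648 = 89.36%

89.36%


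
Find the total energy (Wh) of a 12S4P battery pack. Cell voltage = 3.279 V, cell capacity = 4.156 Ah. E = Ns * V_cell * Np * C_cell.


V_pack = 12 * 3.279 = 39.348 V
C_pack = 4 * 4.156 = 16.624 Ah
E = V_pack * C_pack = 39.348 * 16.624 = 654.1 Wh

654.1 Wh


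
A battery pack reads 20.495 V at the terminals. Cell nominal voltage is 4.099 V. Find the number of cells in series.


Rearranging: n = V_pack / V_cell = 20.495 / 4.099 = 5 cells

5


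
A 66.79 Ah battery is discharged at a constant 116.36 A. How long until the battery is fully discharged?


t = capacity / current = 66.79 / 116.36 = 0.5740 hr

0.5740 hr


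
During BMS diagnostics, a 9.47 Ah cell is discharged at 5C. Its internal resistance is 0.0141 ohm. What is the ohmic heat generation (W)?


Step 1: I = C_rate * capacity = 5 * 9.47 = 47.35 A
Step 2: Q = I^2 * R = 47.35^2 * 0.0141 = 2242 * 0.0141 = 31.61 W

31.61 W


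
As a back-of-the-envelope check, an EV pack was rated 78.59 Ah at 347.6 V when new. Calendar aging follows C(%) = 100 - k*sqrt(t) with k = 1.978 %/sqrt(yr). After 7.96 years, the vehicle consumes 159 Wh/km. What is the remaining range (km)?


Step 1: capacity retention = 100 - 1.978 * sqrt(7.96) = 100 - 1.978 * 2.8213 = 94.419%
Step 2: C_now = 78.59 * 94.419/100 = 74.204 Ah
Step 3: E_pack = V * C_now = 347.6 * 74.204 = 25793 Wh
Step 4: range = E_pack / consumption = 25793 / 159 = 162.2 km

162.2 km


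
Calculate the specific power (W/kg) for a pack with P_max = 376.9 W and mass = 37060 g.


Convert: m = 37060 g = 37.06 kg
SP = P / m = 376.9 / 37.06 = 10.17 W/kg

10.17 W/kg


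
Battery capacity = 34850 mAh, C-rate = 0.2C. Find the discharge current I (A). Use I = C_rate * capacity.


Convert: capacity = 34850 mAh = 34.85 Ah
I = C_rate * capacity = 0.2 * 34.85 = 6.97 A

6.97 A


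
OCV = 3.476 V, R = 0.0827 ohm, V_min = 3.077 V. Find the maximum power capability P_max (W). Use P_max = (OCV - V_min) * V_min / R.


P_max = (OCV - V_min) * V_min / R = (3.476 - 3.077) * 3.077 / 0.0827 = 0.399 * 3.077 / 0.0827 = 14.85 W

14.85 W


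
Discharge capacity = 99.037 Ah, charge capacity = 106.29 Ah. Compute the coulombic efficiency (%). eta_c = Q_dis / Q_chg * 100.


eta_c = Q_dis / Q_chg * 100 = 99.037 / 106.29 * 100 = 93.18%

93.18%


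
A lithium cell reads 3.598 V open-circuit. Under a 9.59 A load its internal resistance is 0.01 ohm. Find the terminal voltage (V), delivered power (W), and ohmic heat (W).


Step 1: V_terminal = OCV - I*R = 3.598 - 9.59 * 0.01 = 3.5021 V
Step 2: P_out = V_terminal * I = 3.5021 * 9.59 = 33.59 W
Step 3: Q = I^2 * R = 9.59^2 * 0.01 = 0.9197 W

V=3.5021 V, P=33.59 W, Q=0.9197 W


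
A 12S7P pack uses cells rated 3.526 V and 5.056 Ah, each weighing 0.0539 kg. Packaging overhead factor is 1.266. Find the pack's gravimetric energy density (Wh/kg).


Step 1: V_pack = 12 * 3.526 = 42.312 V
Step 2: C_pack = 7 * 5.056 = 35.392 Ah
Step 3: E_pack = V_pack * C_pack = 42.312 * 35.392 = 1497.5 Wh
Step 4: m_pack = 12 * 7 * 0.0539 * 1.266 = 5.7319 kg
Step 5: ED = E_pack / m_pack = 1497.5 / 5.7319 = 261.3 Wh/kg

261.3 Wh/kg


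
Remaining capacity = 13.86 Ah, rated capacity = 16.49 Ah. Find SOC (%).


SOC% = 13.86 / 16.49 * 100 = 84.05%

84.05%


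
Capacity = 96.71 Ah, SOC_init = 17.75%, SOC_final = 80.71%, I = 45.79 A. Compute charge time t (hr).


Step 1: dSOC = 80.71% - 17.75% = 62.96%
Step 2: delta_Ah = 96.71 * 62.96 / 100 = 60.889 Ah
Step 3: t = 60.889 / 45.79 = 1.330 hr

1.330 hr


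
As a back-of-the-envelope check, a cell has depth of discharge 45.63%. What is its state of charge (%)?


SOC = 100 - DOD = 100 - 45.63 = 54.37%

54.37%


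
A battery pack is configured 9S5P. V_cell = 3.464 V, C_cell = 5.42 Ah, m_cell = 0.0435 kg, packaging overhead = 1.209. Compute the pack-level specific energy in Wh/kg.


Step 1: V_pack = 9 * 3.464 = 31.176 V
Step 2: C_pack = 5 * 5.42 = 27.1 Ah
Step 3: E_pack = V_pack * C_pack = 31.176 * 27.1 = 844.87 Wh
Step 4: m_pack = 9 * 5 * 0.0435 * 1.209 = 2.3666 kg
Step 5: ED = E_pack / m_pack = 844.87 / 2.3666 = 357.0 Wh/kg

357.0 Wh/kg


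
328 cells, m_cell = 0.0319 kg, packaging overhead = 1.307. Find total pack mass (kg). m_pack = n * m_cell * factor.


m_pack = n * m_cell * overhead = 328 * 0.0319 * 1.307 = 13.68 kg

13.68 kg


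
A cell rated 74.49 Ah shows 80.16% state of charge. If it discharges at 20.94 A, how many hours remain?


Step 1: remaining = SOC/100 * C_total = 80.16/100 * 74.49 = 59.711 Ah
Step 2: t = remaining / I = 59.711 / 20.94 = 2.852 hr

2.852 hr


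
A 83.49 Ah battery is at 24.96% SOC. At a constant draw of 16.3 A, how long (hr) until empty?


Step 1: remaining = SOC/100 * C_total = 24.96/100 * 83.49 = 20.839 Ah
Step 2: t = remaining / I = 20.839 / 16.3 = 1.278 hr

1.278 hr


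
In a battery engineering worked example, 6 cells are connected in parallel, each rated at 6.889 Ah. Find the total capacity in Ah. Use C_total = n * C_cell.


C_total = 6 * 6.889 = 41.334 Ah

41.334 Ah


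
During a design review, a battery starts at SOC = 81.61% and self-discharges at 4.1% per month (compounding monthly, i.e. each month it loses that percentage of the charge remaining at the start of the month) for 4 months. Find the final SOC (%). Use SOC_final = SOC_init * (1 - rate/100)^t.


decay = (1 - 4.1/100)^4 = 0.84581
SOC_final = 81.61 * 0.84581 = 69.03%

69.03%


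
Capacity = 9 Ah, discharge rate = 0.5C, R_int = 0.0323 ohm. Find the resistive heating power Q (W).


Step 1: I = C_rate * capacity = 0.5 * 9 = 4.5 A
Step 2: Q = I^2 * R = 4.5^2 * 0.0323 = 20.25 * 0.0323 = 0.6541 W

0.6541 W


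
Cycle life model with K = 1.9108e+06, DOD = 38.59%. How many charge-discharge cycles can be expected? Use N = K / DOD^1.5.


Step 1: DOD^1.5 = 38.59^1.5 = 239.72
Step 2: N = 1.9108e+06 / 239.72 = 7971 cycles

7971 cycles


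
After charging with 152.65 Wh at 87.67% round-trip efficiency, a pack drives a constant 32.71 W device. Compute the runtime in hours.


Step 1: E_discharge = eta/100 * E_charge = 87.67/100 * 152.65 = 133.83 Wh
Step 2: t = E_discharge / P = 133.83 / 32.71 = 4.091 hr

4.091 hr


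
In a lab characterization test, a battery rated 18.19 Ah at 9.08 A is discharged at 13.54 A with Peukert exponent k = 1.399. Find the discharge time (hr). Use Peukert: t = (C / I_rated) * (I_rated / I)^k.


t_rated = C / I_rated = 18.19 / 9.08 = 2.0033 hr
(I_rated/I)^k = (0.67061)^1.399 = 0.57178
t = t_rated * (I_rated/I)^k = 2.0033 * 0.57178 = 1.145 hr

1.145 hr


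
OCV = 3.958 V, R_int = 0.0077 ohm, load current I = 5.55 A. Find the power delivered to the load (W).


Step 1: V_terminal = OCV - I*R = 3.958 - 5.55 * 0.0077 = 3.9153 V
Step 2: P_out = V_terminal * I = 3.9153 * 5.55 = 21.73 W

21.73 W


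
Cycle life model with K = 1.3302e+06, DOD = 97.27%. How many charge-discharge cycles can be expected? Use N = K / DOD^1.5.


Step 1: DOD^1.5 = 97.27^1.5 = 959.33
Step 2: N = 1.3302e+06 / 959.33 = 1387 cycles

1387 cycles


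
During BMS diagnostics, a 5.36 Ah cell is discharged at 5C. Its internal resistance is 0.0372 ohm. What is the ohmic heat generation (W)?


Step 1: I = C_rate * capacity = 5 * 5.36 = 26.8 A
Step 2: Q = I^2 * R = 26.8^2 * 0.0372 = 718.24 * 0.0372 = 26.72 W

26.72 W


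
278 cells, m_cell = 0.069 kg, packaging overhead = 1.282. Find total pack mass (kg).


m_pack = n * m_cell * overhead = 278 * 0.069 * 1.282 = 24.59 kg

24.59 kg


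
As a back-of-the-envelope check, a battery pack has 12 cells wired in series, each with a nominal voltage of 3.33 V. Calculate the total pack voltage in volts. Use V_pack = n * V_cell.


Series voltages add: 12 * 3.33 V = 39.96 V

39.96 V


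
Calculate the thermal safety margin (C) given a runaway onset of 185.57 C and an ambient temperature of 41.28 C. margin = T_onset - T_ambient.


margin = T_onset - T_ambient = 185.57 - 41.28 = 144.29 C

144.29 C


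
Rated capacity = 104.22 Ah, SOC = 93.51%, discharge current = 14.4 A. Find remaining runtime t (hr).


Step 1: remaining = SOC/100 * C_total = 93.51/100 * 104.22 = 97.456 Ah
Step 2: t = remaining / I = 97.456 / 14.4 = 6.768 hr

6.768 hr


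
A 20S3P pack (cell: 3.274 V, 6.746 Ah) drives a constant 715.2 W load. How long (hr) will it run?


Step 1: E_pack = Ns * V_cell * Np * C_cell = 20 * 3.274 * 3 * 6.746 = 1325.2 Wh
Step 2: t = E_pack / P = 1325.2 / 715.2 = 1.853 hr

1.853 hr


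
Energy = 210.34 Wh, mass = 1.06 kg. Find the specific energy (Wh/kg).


ED = E / m = 210.34 / 1.06 = 198.4 Wh/kg

198.4 Wh/kg


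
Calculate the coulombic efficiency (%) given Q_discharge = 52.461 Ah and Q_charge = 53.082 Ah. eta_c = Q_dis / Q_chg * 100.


eta_c = Q_dis / Q_chg * 100 = 52.461 / 53.082 * 100 = 98.83%

98.83%


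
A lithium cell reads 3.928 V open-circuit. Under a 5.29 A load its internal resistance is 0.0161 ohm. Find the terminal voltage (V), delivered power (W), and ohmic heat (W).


Step 1: V_terminal = OCV - I*R = 3.928 - 5.29 * 0.0161 = 3.8428 V
Step 2: P_out = V_terminal * I = 3.8428 * 5.29 = 20.33 W
Step 3: Q = I^2 * R = 5.29^2 * 0.0161 = 0.4505 W

V=3.8428 V, P=20.33 W, Q=0.4505 W


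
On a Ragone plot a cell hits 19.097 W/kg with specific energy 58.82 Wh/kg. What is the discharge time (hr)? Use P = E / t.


t = E / P = 58.82 / 19.097 = 3.080 hr

3.080 hr


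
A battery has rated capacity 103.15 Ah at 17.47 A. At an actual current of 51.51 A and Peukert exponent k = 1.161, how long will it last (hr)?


t_rated = C / I_rated = 103.15 / 17.47 = 5.9044 hr
(I_rated/I)^k = (0.33916)^1.161 = 0.28497
t = t_rated * (I_rated/I)^k = 5.9044 * 0.28497 = 1.683 hr

1.683 hr


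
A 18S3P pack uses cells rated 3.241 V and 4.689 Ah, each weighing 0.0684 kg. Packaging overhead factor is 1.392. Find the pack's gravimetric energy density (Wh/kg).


Step 1: V_pack = 18 * 3.241 = 58.338 V
Step 2: C_pack = 3 * 4.689 = 14.067 Ah
Step 3: E_pack = V_pack * C_pack = 58.338 * 14.067 = 820.64 Wh
Step 4: m_pack = 18 * 3 * 0.0684 * 1.392 = 5.1415 kg
Step 5: ED = E_pack / m_pack = 820.64 / 5.1415 = 159.6 Wh/kg

159.6 Wh/kg


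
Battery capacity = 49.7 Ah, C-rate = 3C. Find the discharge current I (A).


I = C_rate * capacity = 3 * 49.7 = 149.1 A

149.1 A


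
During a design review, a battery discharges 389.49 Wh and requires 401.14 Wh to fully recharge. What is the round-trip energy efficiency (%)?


eta_e = E_dis / E_chg * 100 = 389.49 / 401.14 * 100 = 97.10%

97.10%


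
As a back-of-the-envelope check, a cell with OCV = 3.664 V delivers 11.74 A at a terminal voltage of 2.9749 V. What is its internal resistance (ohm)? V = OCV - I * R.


R = (OCV - V) / I = (3.664 - 2.9749) / 11.74 = 0.05870 ohm

0.05870 ohm


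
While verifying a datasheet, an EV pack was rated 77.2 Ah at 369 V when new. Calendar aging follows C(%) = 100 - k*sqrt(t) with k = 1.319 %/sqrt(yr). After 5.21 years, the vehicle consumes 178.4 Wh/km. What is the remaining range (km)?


Step 1: capacity retention = 100 - 1.319 * sqrt(5.21) = 100 - 1.319 * 2.2825 = 96.989%
Step 2: C_now = 77.2 * 96.989/100 = 74.876 Ah
Step 3: E_pack = V * C_now = 369 * 74.876 = 27629 Wh
Step 4: range = E_pack / consumption = 27629 / 178.4 = 154.9 km

154.9 km


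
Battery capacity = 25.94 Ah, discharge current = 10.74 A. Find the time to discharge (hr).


t = capacity / current = 25.94 / 10.74 = 2.415 hr

2.415 hr


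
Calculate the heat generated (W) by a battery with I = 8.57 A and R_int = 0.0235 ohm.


Q = I^2 * R = 8.57^2 * 0.0235 = 1.726 W

1.726 W


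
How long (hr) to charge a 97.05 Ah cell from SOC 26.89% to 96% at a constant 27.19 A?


Step 1: dSOC = 96% - 26.89% = 69.11%
Step 2: delta_Ah = 97.05 * 69.11 / 100 = 67.071 Ah
Step 3: t = 67.071 / 27.19 = 2.467 hr

2.467 hr


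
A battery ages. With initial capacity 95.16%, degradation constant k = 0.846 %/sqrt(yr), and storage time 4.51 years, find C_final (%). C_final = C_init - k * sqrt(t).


sqrt(t) = sqrt(4.51) = 2.1237
C_final = 95.16 - 0.846 * 2.1237 = 93.36%

93.36%


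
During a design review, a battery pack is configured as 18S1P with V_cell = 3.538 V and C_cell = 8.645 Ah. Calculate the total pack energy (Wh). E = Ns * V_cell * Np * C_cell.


E = Ns * Vcell * Np * Ccell = 18 * 3.538 * 1 * 8.645 = 550.5 Wh

550.5 Wh


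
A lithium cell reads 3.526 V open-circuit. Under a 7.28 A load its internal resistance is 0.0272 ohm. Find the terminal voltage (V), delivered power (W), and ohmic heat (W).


Step 1: V_terminal = OCV - I*R = 3.526 - 7.28 * 0.0272 = 3.328 V
Step 2: P_out = V_terminal * I = 3.328 * 7.28 = 24.23 W
Step 3: Q = I^2 * R = 7.28^2 * 0.0272 = 1.442 W

V=3.328 V, P=24.23 W, Q=1.442 W


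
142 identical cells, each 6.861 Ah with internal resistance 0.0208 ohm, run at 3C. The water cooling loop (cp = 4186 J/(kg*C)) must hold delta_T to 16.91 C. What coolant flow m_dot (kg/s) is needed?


Step 1: I = 3 * 6.861 = 20.583 A
Step 2: Q_cell = I^2 * R = 20.583^2 * 0.0208 = 8.8121 W
Step 3: Q_total = 142 * 8.8121 = 1251.3 W
Step 4: m_dot = Q_total / (cp * dT) = 1251.3 / (4186 * 16.91) = 0.01768 kg/s

0.01768 kg/s


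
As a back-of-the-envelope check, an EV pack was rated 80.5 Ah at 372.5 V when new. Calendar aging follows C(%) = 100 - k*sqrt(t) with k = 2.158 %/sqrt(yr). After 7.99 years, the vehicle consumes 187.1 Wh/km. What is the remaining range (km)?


Step 1: capacity retention = 100 - 2.158 * sqrt(7.99) = 100 - 2.158 * 2.8267 = 93.9%
Step 2: C_now = 80.5 * 93.9/100 = 75.59 Ah
Step 3: E_pack = V * C_now = 372.5 * 75.59 = 28157 Wh
Step 4: range = E_pack / consumption = 28157 / 187.1 = 150.5 km

150.5 km


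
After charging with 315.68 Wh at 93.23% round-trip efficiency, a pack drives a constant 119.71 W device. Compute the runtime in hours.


Step 1: E_discharge = eta/100 * E_charge = 93.23/100 * 315.68 = 294.31 Wh
Step 2: t = E_discharge / P = 294.31 / 119.71 = 2.459 hr

2.459 hr


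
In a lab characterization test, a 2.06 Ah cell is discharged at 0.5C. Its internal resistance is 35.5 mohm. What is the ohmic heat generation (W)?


Convert: R = 35.5 mohm = 0.0355 ohm
Step 1: I = C_rate * capacity = 0.5 * 2.06 = 1.03 A
Step 2: Q = I^2 * R = 1.03^2 * 0.0355 = 1.0609 * 0.0355 = 0.03766 W

0.03766 W
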